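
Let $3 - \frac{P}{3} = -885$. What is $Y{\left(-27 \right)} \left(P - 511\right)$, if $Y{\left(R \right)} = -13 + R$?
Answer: $-86120$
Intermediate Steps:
$P = 2664$ ($P = 9 - -2655 = 9 + 2655 = 2664$)
$Y{\left(-27 \right)} \left(P - 511\right) = \left(-13 - 27\right) \left(2664 - 511\right) = \left(-40\right) 2153 = -86120$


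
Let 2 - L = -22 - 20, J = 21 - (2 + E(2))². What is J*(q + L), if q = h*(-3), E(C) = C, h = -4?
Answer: 280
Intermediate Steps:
q = 12 (q = -4*(-3) = 12)
J = 5 (J = 21 - (2 + 2)² = 21 - 1*4² = 21 - 1*16 = 21 - 16 = 5)
L = 44 (L = 2 - (-22 - 20) = 2 - 1*(-42) = 2 + 42 = 44)
J*(q + L) = 5*(12 + 44) = 5*56 = 280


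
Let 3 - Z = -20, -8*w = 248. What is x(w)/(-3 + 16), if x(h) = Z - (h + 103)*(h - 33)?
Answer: 4631/13 ≈ 356.23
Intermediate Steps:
w = -31 (w = -1/8*248 = -31)
Z = 23 (Z = 3 - 1*(-20) = 3 + 20 = 23)
x(h) = 23 - (-33 + h)*(103 + h) (x(h) = 23 - (h + 103)*(h - 33) = 23 - (103 + h)*(-33 + h) = 23 - (-33 + h)*(103 + h))
x(w)/(-3 + 16) = (3422 - 1*(-31)**2 - 70*(-31))/(-3 + 16) = (3422 - 1*961 + 2170)/13 = (3422 - 961 + 2170)/13 = (1/13)*4631 = 4631/13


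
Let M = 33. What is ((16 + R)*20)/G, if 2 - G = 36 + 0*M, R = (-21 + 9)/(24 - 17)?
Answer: -1000/119 ≈ -8.4034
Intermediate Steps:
R = -12/7 ≈ -1.7143
G = -34 (G = 2 - (36 + 0*33) = 2 - (36 + 0) = 2 - 1*36 = 2 - 36 = -34)
((16 + R)*20)/G = ((16 - 12/7)*20)/(-34) = ((100/7)*20)*(-1/34) = (2000/7)*(-1/34) = -1000/119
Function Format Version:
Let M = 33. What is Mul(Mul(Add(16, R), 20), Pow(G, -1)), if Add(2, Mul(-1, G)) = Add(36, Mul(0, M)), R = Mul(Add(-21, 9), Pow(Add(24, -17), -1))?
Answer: Rational(-1000, 119) ≈ -8.4034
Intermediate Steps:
R = Rational(-12, 7) (R = Mul(-12, Pow(7, -1)) = Mul(-12, Rational(1, 7)) = Rational(-12, 7) ≈ -1.7143)
G = -34 (G = Add(2, Mul(-1, Add(36, Mul(0, 33)))) = Add(2, Mul(-1, Add(36, 0))) = Add(2, Mul(-1, 36)) = Add(2, -36) = -34)
Mul(Mul(Add(16, R), 20), Pow(G, -1)) = Mul(Mul(Add(16, Rational(-12, 7)), 20), Pow(-34, -1)) = Mul(Mul(Rational(100, 7), 20), Rational(-1, 34)) = Mul(Rational(2000, 7), Rational(-1, 34)) = Rational(-1000, 119)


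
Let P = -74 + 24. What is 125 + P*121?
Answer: -5925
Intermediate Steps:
P = -50
125 + P*121 = 125 - 50*121 = 125 - 6050 = -5925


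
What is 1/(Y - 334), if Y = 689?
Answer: 1/355 ≈ 0.0028169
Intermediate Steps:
1/(Y - 334) = 1/(689 - 334) = 1/355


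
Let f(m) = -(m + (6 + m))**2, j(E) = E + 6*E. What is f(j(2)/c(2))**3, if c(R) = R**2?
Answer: -4826809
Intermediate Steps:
j(E) = 7*E
f(m) = -(6 + 2*m)**2
f(j(2)/c(2))**3 = (-4*(3 + (7*2)/(2**2))**2)**3 = (-4*(3 + 14/4)**2)**3 = (-4*(3 + 14*(1/4))**2)**3 = (-4*(3 + 7/2)**2)**3 = (-4*(13/2)**2)**3 = (-4*169/4)**3 = (-169)**3 = -4826809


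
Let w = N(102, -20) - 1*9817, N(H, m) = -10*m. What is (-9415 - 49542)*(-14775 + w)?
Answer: 1438079144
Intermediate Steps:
w = -9617 (w = -10*(-20) - 1*9817 = 200 - 9817 = -9617)
(-9415 - 49542)*(-14775 + w) = (-9415 - 49542)*(-14775 - 9617) = -58957*(-24392) = 1438079144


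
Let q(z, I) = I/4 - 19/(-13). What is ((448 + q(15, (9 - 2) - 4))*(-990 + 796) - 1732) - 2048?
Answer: -2369147/26 ≈ -91121.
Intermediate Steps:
q(z, I) = 19/13 + I/4 (q(z, I) = I*(¼) - 19*(-1/13) = I/4 + 19/13 = 19/13 + I/4)
((448 + q(15, (9 - 2) - 4))*(-990 + 796) - 1732) - 2048 = ((448 + (19/13 + ((9 - 2) - 4)/4))*(-990 + 796) - 1732) - 2048 = ((448 + (19/13 + (7 - 4)/4))*(-194) - 1732) - 2048 = ((448 + (19/13 + (¼)*3))*(-194) - 1732) - 2048 = ((448 + (19/13 + ¾))*(-194) - 1732) - 2048 = ((448 + 115/52)*(-194) - 1732) - 2048 = ((23411/52)*(-194) - 1732) - 2048 = (-2270867/26 - 1732) - 2048 = -2315899/26 - 2048 = -2369147/26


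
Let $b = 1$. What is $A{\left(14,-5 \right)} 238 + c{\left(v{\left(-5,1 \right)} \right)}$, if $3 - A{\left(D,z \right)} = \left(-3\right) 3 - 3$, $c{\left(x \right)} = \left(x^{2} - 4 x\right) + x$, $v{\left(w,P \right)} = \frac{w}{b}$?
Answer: $3610$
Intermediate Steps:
$v{\left(w,P \right)} = w$ ($v{\left(w,P \right)} = \frac{w}{1} = w 1 = w$)
$c{\left(x \right)} = x^{2} - 3 x$
$A{\left(D,z \right)} = 15$ ($A{\left(D,z \right)} = 3 - \left(\left(-3\right) 3 - 3\right) = 3 - \left(-9 - 3\right) = 3 - -12 = 3 + 12 = 15$)
$A{\left(14,-5 \right)} 238 + c{\left(v{\left(-5,1 \right)} \right)} = 15 \cdot 238 - 5 \left(-3 - 5\right) = 3570 - -40 = 3570 + 40 = 3610$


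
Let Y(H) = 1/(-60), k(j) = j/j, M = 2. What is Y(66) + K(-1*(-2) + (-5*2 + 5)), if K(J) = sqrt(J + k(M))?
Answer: -1/60 + I*sqrt(2) ≈ -0.016667 + 1.4142*I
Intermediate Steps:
k(j) = 1
K(J) = sqrt(1 + J) (K(J) = sqrt(J + 1) = sqrt(1 + J))
Y(H) = -1/60
Y(66) + K(-1*(-2) + (-5*2 + 5)) = -1/60 + sqrt(1 + (-1*(-2) + (-5*2 + 5))) = -1/60 + sqrt(1 + (2 + (-10 + 5))) = -1/60 + sqrt(1 + (2 - 5)) = -1/60 + sqrt(1 - 3) = -1/60 + sqrt(-2) = -1/60 + I*sqrt(2)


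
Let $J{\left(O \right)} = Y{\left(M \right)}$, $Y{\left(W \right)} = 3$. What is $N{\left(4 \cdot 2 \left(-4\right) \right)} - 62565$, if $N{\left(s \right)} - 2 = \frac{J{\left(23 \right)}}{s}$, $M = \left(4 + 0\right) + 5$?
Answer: $- \frac{2002019}{32} \approx -62563.0$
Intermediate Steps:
$M = 9$ ($M = 4 + 5 = 9$)
$J{\left(O \right)} = 3$
$N{\left(s \right)} = 2 + \frac{3}{s}$
$N{\left(4 \cdot 2 \left(-4\right) \right)} - 62565 = \left(2 + \frac{3}{4 \cdot 2 \left(-4\right)}\right) - 62565 = \left(2 + \frac{3}{8 \left(-4\right)}\right) - 62565 = \left(2 + \frac{3}{-32}\right) - 62565 = \left(2 + 3 \left(- \frac{1}{32}\right)\right) - 62565 = \left(2 - \frac{3}{32}\right) - 62565 = \frac{61}{32} - 62565 = - \frac{2002019}{32}$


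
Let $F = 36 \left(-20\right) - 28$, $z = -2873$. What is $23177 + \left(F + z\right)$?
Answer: $19556$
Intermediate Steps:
$F = -748$ ($F = -720 - 28 = -748$)
$23177 + \left(F + z\right) = 23177 - 3621 = 19556$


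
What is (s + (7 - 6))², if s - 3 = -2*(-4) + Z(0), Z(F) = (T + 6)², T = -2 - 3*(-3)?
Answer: 32761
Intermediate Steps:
T = 7 (T = -2 + 9 = 7)
Z(F) = 169 (Z(F) = (7 + 6)² = 13² = 169)
s = 180 (s = 3 + (-2*(-4) + 169) = 3 + (8 + 169) = 3 + 177 = 180)
(s + (7 - 6))² = (180 + (7 - 6))² = (180 + 1)² = 181² = 32761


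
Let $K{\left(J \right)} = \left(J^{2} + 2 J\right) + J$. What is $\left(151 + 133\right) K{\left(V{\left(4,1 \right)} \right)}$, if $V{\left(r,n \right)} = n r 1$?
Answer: $7952$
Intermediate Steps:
$V{\left(r,n \right)} = n r$
$K{\left(J \right)} = J^{2} + 3 J$
$\left(151 + 133\right) K{\left(V{\left(4,1 \right)} \right)} = \left(151 + 133\right) 1 \cdot 4 \left(3 + 1 \cdot 4\right) = 284 \cdot 4 \left(3 + 4\right) = 284 \cdot 4 \cdot 7 = 284 \cdot 28 = 7952$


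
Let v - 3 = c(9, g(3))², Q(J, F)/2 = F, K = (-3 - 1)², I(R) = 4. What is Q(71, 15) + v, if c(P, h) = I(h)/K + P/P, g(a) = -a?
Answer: 553/16 ≈ 34.563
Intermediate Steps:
K = 16 (K = (-4)² = 16)
Q(J, F) = 2*F
c(P, h) = 5/4 (c(P, h) = 4/16 + P/P = 4*(1/16) + 1 = ¼ + 1 = 5/4)
v = 73/16 (v = 3 + (5/4)² = 3 + 25/16 = 73/16 ≈ 4.5625)
Q(71, 15) + v = 2*15 + 73/16 = 30 + 73/16 = 553/16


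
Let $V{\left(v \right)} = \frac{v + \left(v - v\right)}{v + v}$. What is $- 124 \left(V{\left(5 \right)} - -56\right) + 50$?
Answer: $-6956$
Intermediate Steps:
$V{\left(v \right)} = \frac{1}{2}$ ($V{\left(v \right)} = \frac{v + 0}{2 v} = v \frac{1}{2 v} = \frac{1}{2}$)
$- 124 \left(V{\left(5 \right)} - -56\right) + 50 = - 124 \left(\frac{1}{2} - -56\right) + 50 = - 124 \left(\frac{1}{2} + 56\right) + 50 = \left(-124\right) \frac{113}{2} + 50 = -7006 + 50 = -6956$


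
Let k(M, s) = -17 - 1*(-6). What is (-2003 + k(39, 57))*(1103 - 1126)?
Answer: 46322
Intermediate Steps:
k(M, s) = -11 (k(M, s) = -17 + 6 = -11)
(-2003 + k(39, 57))*(1103 - 1126) = (-2003 - 11)*(1103 - 1126) = -2014*(-23) = 46322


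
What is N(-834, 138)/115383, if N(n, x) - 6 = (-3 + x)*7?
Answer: 317/38461 ≈ 0.0082421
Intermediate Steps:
N(n, x) = -15 + 7*x (N(n, x) = 6 + (-3 + x)*7 = 6 + (-21 + 7*x) = -15 + 7*x)
N(-834, 138)/115383 = (-15 + 7*138)/115383 = (-15 + 966)*(1/115383) = 951*(1/115383) = 317/38461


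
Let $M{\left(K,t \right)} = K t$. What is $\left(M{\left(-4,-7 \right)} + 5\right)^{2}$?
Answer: $1089$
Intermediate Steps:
$\left(M{\left(-4,-7 \right)} + 5\right)^{2} = \left(\left(-4\right) \left(-7\right) + 5\right)^{2} = \left(28 + 5\right)^{2} = 33^{2} = 1089$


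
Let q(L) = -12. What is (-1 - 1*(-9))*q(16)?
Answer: -96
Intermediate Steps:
(-1 - 1*(-9))*q(16) = (-1 - 1*(-9))*(-12) = (-1 + 9)*(-12) = 8*(-12) = -96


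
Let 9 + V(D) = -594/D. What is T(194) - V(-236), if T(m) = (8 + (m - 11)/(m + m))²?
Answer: 695040851/8882096 ≈ 78.252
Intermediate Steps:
V(D) = -9 - 594/D
T(m) = (8 + (-11 + m)/(2*m))² (T(m) = (8 + (-11 + m)/((2*m)))² = (8 + (-11 + m)*(1/(2*m)))² = (8 + (-11 + m)/(2*m))²)
T(194) - V(-236) = (¼)*(-11 + 17*194)²/194² - (-9 - 594/(-236)) = (¼)*(1/37636)*(-11 + 3298)² - (-9 - 594*(-1/236)) = (¼)*(1/37636)*3287² - (-9 + 297/118) = (¼)*(1/37636)*10804369 - 1*(-765/118) = 10804369/150544 + 765/118 = 695040851/8882096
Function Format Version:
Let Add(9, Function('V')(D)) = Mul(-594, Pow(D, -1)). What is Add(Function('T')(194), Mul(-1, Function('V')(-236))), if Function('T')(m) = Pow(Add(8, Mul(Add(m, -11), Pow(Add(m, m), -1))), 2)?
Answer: Rational(695040851, 8882096) ≈ 78.252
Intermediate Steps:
Function('V')(D) = Add(-9, Mul(-594, Pow(D, -1)))
Function('T')(m) = Pow(Add(8, Mul(Rational(1, 2), Pow(m, -1), Add(-11, m))), 2) (Function('T')(m) = Pow(Add(8, Mul(Add(-11, m), Pow(Mul(2, m), -1))), 2) = Pow(Add(8, Mul(Add(-11, m), Mul(Rational(1, 2), Pow(m, -1)))), 2) = Pow(Add(8, Mul(Rational(1, 2), Pow(m, -1), Add(-11, m))), 2))
Add(Function('T')(194), Mul(-1, Function('V')(-236))) = Add(Mul(Rational(1, 4), Pow(194, -2), Pow(Add(-11, Mul(17, 194)), 2)), Mul(-1, Add(-9, Mul(-594, Pow(-236, -1))))) = Add(Mul(Rational(1, 4), Rational(1, 37636), Pow(Add(-11, 3298), 2)), Mul(-1, Add(-9, Mul(-594, Rational(-1, 236))))) = Add(Mul(Rational(1, 4), Rational(1, 37636), Pow(3287, 2)), Mul(-1, Add(-9, Rational(297, 118)))) = Add(Mul(Rational(1, 4), Rational(1, 37636), 10804369), Mul(-1, Rational(-765, 118))) = Add(Rational(10804369, 150544), Rational(765, 118)) = Rational(695040851, 8882096)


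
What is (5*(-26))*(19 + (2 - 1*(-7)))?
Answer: -3640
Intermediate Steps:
(5*(-26))*(19 + (2 - 1*(-7))) = -130*(19 + (2 + 7)) = -130*(19 + 9) = -130*28 = -3640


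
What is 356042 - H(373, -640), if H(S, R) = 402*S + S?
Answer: 205723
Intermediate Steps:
H(S, R) = 403*S
356042 - H(373, -640) = 356042 - 403*373 = 356042 - 1*150319 = 356042 - 150319 = 205723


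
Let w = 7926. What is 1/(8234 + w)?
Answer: 1/16160 ≈ 6.1881e-5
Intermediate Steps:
1/(8234 + w) = 1/(8234 + 7926) = 1/16160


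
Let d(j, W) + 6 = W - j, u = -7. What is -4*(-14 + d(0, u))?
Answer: 108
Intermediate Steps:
d(j, W) = -6 + W - j (d(j, W) = -6 + (W - j) = -6 + W - j)
-4*(-14 + d(0, u)) = -4*(-14 + (-6 - 7 - 1*0)) = -4*(-14 + (-6 - 7 + 0)) = -4*(-14 - 13) = -4*(-27) = 108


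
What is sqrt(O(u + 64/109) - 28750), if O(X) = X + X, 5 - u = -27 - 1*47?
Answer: 140*I*sqrt(17331)/109 ≈ 169.09*I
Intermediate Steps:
u = 79 (u = 5 - (-27 - 1*47) = 5 - (-27 - 47) = 5 - 1*(-74) = 5 + 74 = 79)
O(X) = 2*X
sqrt(O(u + 64/109) - 28750) = sqrt(2*(79 + 64/109) - 28750) = sqrt(2*(8675/109) - 28750) = sqrt(17350/109 - 28750) = sqrt(-3116400/109) = 140*I*sqrt(17331)/109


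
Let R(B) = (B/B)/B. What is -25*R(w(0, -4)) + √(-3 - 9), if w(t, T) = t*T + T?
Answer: 25/4 + 2*I*√3 ≈ 6.25 + 3.4641*I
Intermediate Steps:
w(t, T) = T + T*t (w(t, T) = T*t + T = T + T*t)
R(B) = 1/B
-25*R(w(0, -4)) + √(-3 - 9) = -25*(-1/(4*(1 + 0))) + √(-3 - 9) = -25/((-4*1)) + √(-12) = -25/(-4) + 2*I*√3 = -25*(-¼) + 2*I*√3 = 25/4 + 2*I*√3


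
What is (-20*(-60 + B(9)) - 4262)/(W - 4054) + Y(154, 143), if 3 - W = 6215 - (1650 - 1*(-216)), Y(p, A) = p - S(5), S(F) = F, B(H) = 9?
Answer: 627421/4200 ≈ 149.39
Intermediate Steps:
Y(p, A) = -5 + p (Y(p, A) = p - 1*5 = p - 5 = -5 + p)
W = -4346 (W = 3 - (6215 - (1650 - 1*(-216))) = 3 - (6215 - (1650 + 216)) = 3 - (6215 - 1*1866) = 3 - (6215 - 1866) = 3 - 1*4349 = 3 - 4349 = -4346)
(-20*(-60 + B(9)) - 4262)/(W - 4054) + Y(154, 143) = (-20*(-60 + 9) - 4262)/(-4346 - 4054) + (-5 + 154) = (-20*(-51) - 4262)/(-8400) + 149 = (1020 - 4262)*(-1/8400) + 149 = -3242*(-1/8400) + 149 = 1621/4200 + 149 = 627421/4200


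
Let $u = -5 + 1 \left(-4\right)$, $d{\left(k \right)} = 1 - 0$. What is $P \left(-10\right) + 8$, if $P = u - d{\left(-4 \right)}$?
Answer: $108$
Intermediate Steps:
$d{\left(k \right)} = 1$ ($d{\left(k \right)} = 1 + 0 = 1$)
$u = -9$ ($u = -5 - 4 = -9$)
$P = -10$ ($P = -9 - 1 = -10$)
$P \left(-10\right) + 8 = \left(-10\right) \left(-10\right) + 8 = 100 + 8 = 108$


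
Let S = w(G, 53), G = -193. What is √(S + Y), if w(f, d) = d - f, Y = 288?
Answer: √534 ≈ 23.108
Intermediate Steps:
S = 246 (S = 53 - 1*(-193) = 53 + 193 = 246)
√(S + Y) = √(246 + 288) = √534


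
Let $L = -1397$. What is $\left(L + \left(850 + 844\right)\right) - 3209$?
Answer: $-2912$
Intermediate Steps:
$\left(L + \left(850 + 844\right)\right) - 3209 = \left(-1397 + \left(850 + 844\right)\right) - 3209 = \left(-1397 + 1694\right) - 3209 = 297 - 3209 = -2912$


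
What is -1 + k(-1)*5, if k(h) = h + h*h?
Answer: -1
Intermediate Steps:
k(h) = h + h**2
-1 + k(-1)*5 = -1 - (1 - 1)*5 = -1 - 1*0*5 = -1 + 0*5 = -1 + 0 = -1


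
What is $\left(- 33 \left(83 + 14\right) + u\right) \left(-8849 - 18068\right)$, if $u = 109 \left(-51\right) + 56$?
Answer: $234285568$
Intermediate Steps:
$u = -5503$ ($u = -5559 + 56 = -5503$)
$\left(- 33 \left(83 + 14\right) + u\right) \left(-8849 - 18068\right) = \left(- 33 \left(83 + 14\right) - 5503\right) \left(-8849 - 18068\right) = \left(\left(-33\right) 97 - 5503\right) \left(-26917\right) = \left(-3201 - 5503\right) \left(-26917\right) = \left(-8704\right) \left(-26917\right) = 234285568$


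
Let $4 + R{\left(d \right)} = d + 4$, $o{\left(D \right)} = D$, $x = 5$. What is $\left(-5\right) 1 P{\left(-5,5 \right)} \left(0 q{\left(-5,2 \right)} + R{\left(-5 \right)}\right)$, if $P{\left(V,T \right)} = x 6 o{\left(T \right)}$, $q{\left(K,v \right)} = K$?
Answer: $3750$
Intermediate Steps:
$P{\left(V,T \right)} = 30 T$ ($P{\left(V,T \right)} = 5 \cdot 6 T = 30 T$)
$R{\left(d \right)} = d$ ($R{\left(d \right)} = -4 + \left(d + 4\right) = -4 + \left(4 + d\right) = d$)
$\left(-5\right) 1 P{\left(-5,5 \right)} \left(0 q{\left(-5,2 \right)} + R{\left(-5 \right)}\right) = \left(-5\right) 1 \cdot 30 \cdot 5 \left(0 \left(-5\right) - 5\right) = \left(-5\right) 150 \left(0 - 5\right) = \left(-750\right) \left(-5\right) = 3750$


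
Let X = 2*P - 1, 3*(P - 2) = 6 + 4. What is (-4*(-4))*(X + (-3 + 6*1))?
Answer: 608/3 ≈ 202.67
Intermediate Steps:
P = 16/3 (P = 2 + (6 + 4)/3 = 2 + (1/3)*10 = 2 + 10/3 = 16/3 ≈ 5.3333)
X = 29/3 (X = 2*(16/3) - 1 = 32/3 - 1 = 29/3 ≈ 9.6667)
(-4*(-4))*(X + (-3 + 6*1)) = (-4*(-4))*(29/3 + (-3 + 6*1)) = 16*(29/3 + (-3 + 6)) = 16*(29/3 + 3) = 16*(38/3) = 608/3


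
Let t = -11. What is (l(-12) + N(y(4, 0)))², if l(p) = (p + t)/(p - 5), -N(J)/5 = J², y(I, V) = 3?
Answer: 550564/289 ≈ 1905.1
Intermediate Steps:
N(J) = -5*J²
l(p) = (-11 + p)/(-5 + p) (l(p) = (p - 11)/(p - 5) = (-11 + p)/(-5 + p))
(l(-12) + N(y(4, 0)))² = ((-11 - 12)/(-5 - 12) - 5*3²)² = (-23/(-17) - 5*9)² = (-1/17*(-23) - 45)² = (23/17 - 45)² = (-742/17)² = 550564/289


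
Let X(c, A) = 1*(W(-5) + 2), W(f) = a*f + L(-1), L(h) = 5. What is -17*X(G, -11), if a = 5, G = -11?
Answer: 306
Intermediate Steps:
W(f) = 5 + 5*f (W(f) = 5*f + 5 = 5 + 5*f)
X(c, A) = -18 (X(c, A) = 1*((5 + 5*(-5)) + 2) = 1*((5 - 25) + 2) = 1*(-20 + 2) = 1*(-18) = -18)
-17*X(G, -11) = -17*(-18) = 306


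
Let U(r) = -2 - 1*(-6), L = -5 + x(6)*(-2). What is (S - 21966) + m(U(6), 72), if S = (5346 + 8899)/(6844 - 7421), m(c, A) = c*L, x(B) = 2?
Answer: -12709399/577 ≈ -22027.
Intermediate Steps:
L = -9 (L = -5 + 2*(-2) = -5 - 4 = -9)
U(r) = 4 (U(r) = -2 + 6 = 4)
m(c, A) = -9*c (m(c, A) = c*(-9) = -9*c)
S = -14245/577 (S = 14245/(-577) = 14245*(-1/577) = -14245/577 ≈ -24.688)
(S - 21966) + m(U(6), 72) = (-14245/577 - 21966) - 9*4 = -12688627/577 - 36 = -12709399/577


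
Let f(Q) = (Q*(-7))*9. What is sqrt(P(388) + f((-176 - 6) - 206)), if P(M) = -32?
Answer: 2*sqrt(6103) ≈ 156.24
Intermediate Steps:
f(Q) = -63*Q (f(Q) = -7*Q*9 = -63*Q)
sqrt(P(388) + f((-176 - 6) - 206)) = sqrt(-32 - 63*((-176 - 6) - 206)) = sqrt(-32 - 63*(-182 - 206)) = sqrt(-32 - 63*(-388)) = sqrt(-32 + 24444) = sqrt(24412) = 2*sqrt(6103)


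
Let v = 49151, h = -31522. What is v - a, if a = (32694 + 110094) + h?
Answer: -62115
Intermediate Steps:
a = 111266 (a = (32694 + 110094) - 31522 = 142788 - 31522 = 111266)
v - a = 49151 - 1*111266 = 49151 - 111266 = -62115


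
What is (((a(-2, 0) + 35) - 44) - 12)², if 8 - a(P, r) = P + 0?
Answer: 121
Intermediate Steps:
a(P, r) = 8 - P (a(P, r) = 8 - (P + 0) = 8 - P)
(((a(-2, 0) + 35) - 44) - 12)² = ((((8 - 1*(-2)) + 35) - 44) - 12)² = ((((8 + 2) + 35) - 44) - 12)² = (((10 + 35) - 44) - 12)² = ((45 - 44) - 12)² = (1 - 12)² = (-11)² = 121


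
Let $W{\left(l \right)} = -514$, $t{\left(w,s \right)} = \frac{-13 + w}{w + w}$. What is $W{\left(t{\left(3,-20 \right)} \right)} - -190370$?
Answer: $189856$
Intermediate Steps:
$t{\left(w,s \right)} = \frac{-13 + w}{2 w}$
$W{\left(t{\left(3,-20 \right)} \right)} - -190370 = -514 - -190370 = -514 + 190370 = 189856$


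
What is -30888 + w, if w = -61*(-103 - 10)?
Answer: -23995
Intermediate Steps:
w = 6893 (w = -61*(-113) = 6893)
-30888 + w = -30888 + 6893 = -23995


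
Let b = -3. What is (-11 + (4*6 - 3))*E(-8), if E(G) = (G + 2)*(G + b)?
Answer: 660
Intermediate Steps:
E(G) = (-3 + G)*(2 + G) (E(G) = (G + 2)*(G - 3) = (2 + G)*(-3 + G) = (-3 + G)*(2 + G))
(-11 + (4*6 - 3))*E(-8) = (-11 + (4*6 - 3))*(-6 + (-8)² - 1*(-8)) = (-11 + (24 - 3))*(-6 + 64 + 8) = (-11 + 21)*66 = 10*66 = 660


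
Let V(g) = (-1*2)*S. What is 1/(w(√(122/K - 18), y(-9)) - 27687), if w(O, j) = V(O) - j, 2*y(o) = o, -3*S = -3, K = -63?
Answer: -2/55369 ≈ -3.6121e-5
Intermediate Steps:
S = 1 (S = -⅓*(-3) = 1)
y(o) = o/2
V(g) = -2 (V(g) = -1*2*1 = -2*1 = -2)
w(O, j) = -2 - j
1/(w(√(122/K - 18), y(-9)) - 27687) = 1/((-2 - (-9)/2) - 27687) = 1/((-2 - 1*(-9/2)) - 27687) = 1/((-2 + 9/2) - 27687) = 1/(5/2 - 27687) = 1/(-55369/2) = -2/55369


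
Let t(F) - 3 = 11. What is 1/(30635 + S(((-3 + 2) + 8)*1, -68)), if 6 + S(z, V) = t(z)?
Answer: 1/30643 ≈ 3.2634e-5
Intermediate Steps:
t(F) = 14 (t(F) = 3 + 11 = 14)
S(z, V) = 8 (S(z, V) = -6 + 14 = 8)
1/(30635 + S(((-3 + 2) + 8)*1, -68)) = 1/(30635 + 8) = 1/30643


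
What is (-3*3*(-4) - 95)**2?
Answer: 3481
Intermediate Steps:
(-3*3*(-4) - 95)**2 = (-9*(-4) - 95)**2 = (36 - 95)**2 = (-59)**2 = 3481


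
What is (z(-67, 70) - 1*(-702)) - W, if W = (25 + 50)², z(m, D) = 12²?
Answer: -4779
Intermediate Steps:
z(m, D) = 144
W = 5625 (W = 75² = 5625)
(z(-67, 70) - 1*(-702)) - W = (144 - 1*(-702)) - 1*5625 = (144 + 702) - 5625 = 846 - 5625 = -4779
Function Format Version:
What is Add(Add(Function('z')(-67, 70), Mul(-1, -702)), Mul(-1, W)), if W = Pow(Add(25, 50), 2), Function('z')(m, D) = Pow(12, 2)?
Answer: -4779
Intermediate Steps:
Function('z')(m, D) = 144
W = 5625 (W = Pow(75, 2) = 5625)
Add(Add(Function('z')(-67, 70), Mul(-1, -702)), Mul(-1, W)) = Add(Add(144, Mul(-1, -702)), Mul(-1, 5625)) = Add(Add(144, 702), -5625) = Add(846, -5625) = -4779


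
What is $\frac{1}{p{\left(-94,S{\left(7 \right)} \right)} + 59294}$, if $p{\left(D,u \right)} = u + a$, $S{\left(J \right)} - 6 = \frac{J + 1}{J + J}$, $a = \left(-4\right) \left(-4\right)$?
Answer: $\frac{7}{415216} \approx 1.6859 \cdot 10^{-5}$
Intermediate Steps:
$a = 16$
$S{\left(J \right)} = 6 + \frac{1 + J}{2 J}$ ($S{\left(J \right)} = 6 + \frac{J + 1}{J + J} = 6 + \frac{1 + J}{2 J}$)
$p{\left(D,u \right)} = 16 + u$ ($p{\left(D,u \right)} = u + 16 = 16 + u$)
$\frac{1}{p{\left(-94,S{\left(7 \right)} \right)} + 59294} = \frac{1}{\left(16 + \frac{1 + 13 \cdot 7}{2 \cdot 7}\right) + 59294} = \frac{1}{\left(16 + \frac{1}{2} \cdot \frac{1}{7} \left(1 + 91\right)\right) + 59294} = \frac{1}{\left(16 + \frac{1}{2} \cdot \frac{1}{7} \cdot 92\right) + 59294} = \frac{1}{\left(16 + \frac{46}{7}\right) + 59294} = \frac{1}{\frac{158}{7} + 59294} = \frac{1}{\frac{415216}{7}} = \frac{7}{415216}$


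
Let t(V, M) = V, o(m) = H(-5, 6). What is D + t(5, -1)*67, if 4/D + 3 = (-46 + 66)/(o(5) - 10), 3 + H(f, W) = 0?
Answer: 19713/59 ≈ 334.12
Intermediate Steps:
H(f, W) = -3 (H(f, W) = -3 + 0 = -3)
o(m) = -3
D = -52/59 (D = 4/(-3 + (-46 + 66)/(-3 - 10)) = 4/(-3 + 20/(-13)) = 4/(-3 + 20*(-1/13)) = 4/(-3 - 20/13) = 4/(-59/13) = 4*(-13/59) = -52/59 ≈ -0.88136)
D + t(5, -1)*67 = -52/59 + 5*67 = -52/59 + 335 = 19713/59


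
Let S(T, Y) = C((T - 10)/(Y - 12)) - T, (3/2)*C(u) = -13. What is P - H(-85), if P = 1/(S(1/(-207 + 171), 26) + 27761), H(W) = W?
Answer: 84922261/999085 ≈ 85.000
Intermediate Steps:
C(u) = -26/3 (C(u) = (2/3)*(-13) = -26/3)
S(T, Y) = -26/3 - T
P = 36/999085 (P = 1/((-26/3 - 1/(-207 + 171)) + 27761) = 1/((-26/3 - 1/(-36)) + 27761) = 1/((-26/3 - 1*(-1/36)) + 27761) = 1/((-26/3 + 1/36) + 27761) = 1/(-311/36 + 27761) = 1/(999085/36) = 36/999085 ≈ 3.6033e-5)
P - H(-85) = 36/999085 - 1*(-85) = 36/999085 + 85 = 84922261/999085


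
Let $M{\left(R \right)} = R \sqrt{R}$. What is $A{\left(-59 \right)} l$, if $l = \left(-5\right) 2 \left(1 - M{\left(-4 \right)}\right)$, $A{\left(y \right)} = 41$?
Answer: $-410 - 3280 i \approx -410.0 - 3280.0 i$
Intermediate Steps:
$M{\left(R \right)} = R^{\frac{3}{2}}$
$l = -10 - 80 i$ ($l = \left(-5\right) 2 \left(1 - \left(-4\right)^{\frac{3}{2}}\right) = - 10 \left(1 - - 8 i\right) = - 10 \left(1 + 8 i\right) = -10 - 80 i \approx -10.0 - 80.0 i$)
$A{\left(-59 \right)} l = 41 \left(-10 - 80 i\right) = -410 - 3280 i$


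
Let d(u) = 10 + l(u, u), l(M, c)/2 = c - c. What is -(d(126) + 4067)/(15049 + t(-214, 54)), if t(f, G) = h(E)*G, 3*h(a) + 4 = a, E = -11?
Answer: -4077/14779 ≈ -0.27586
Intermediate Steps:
h(a) = -4/3 + a/3
l(M, c) = 0 (l(M, c) = 2*(c - c) = 2*0 = 0)
t(f, G) = -5*G (t(f, G) = (-4/3 + (⅓)*(-11))*G = (-4/3 - 11/3)*G = -5*G)
d(u) = 10 (d(u) = 10 + 0 = 10)
-(d(126) + 4067)/(15049 + t(-214, 54)) = -(10 + 4067)/(15049 - 5*54) = -4077/(15049 - 270) = -4077/14779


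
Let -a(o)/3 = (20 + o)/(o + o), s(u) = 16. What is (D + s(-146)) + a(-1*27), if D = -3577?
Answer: -64105/18 ≈ -3561.4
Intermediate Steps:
a(o) = -3*(20 + o)/(2*o) (a(o) = -3*(20 + o)/(o + o) = -3*(20 + o)/(2*o))
(D + s(-146)) + a(-1*27) = (-3577 + 16) + (-3/2 - 30/((-1*27))) = -3561 + (-3/2 - 30/(-27)) = -3561 + (-3/2 - 30*(-1/27)) = -3561 + (-3/2 + 10/9) = -3561 - 7/18 = -64105/18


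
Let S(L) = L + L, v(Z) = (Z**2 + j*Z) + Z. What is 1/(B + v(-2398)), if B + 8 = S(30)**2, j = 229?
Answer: 1/5202456 ≈ 1.9222e-7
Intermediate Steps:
v(Z) = Z**2 + 230*Z (v(Z) = (Z**2 + 229*Z) + Z = Z**2 + 230*Z)
S(L) = 2*L
B = 3592 (B = -8 + (2*30)**2 = -8 + 60**2 = -8 + 3600 = 3592)
1/(B + v(-2398)) = 1/(3592 - 2398*(230 - 2398)) = 1/(3592 - 2398*(-2168)) = 1/(3592 + 5198864) = 1/5202456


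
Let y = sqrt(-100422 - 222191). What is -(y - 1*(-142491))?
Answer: -142491 - I*sqrt(322613) ≈ -1.4249e+5 - 567.99*I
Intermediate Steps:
y = I*sqrt(322613) (y = sqrt(-322613) = I*sqrt(322613) ≈ 567.99*I)
-(y - 1*(-142491)) = -(I*sqrt(322613) - 1*(-142491)) = -(I*sqrt(322613) + 142491) = -(142491 + I*sqrt(322613)) = -142491 - I*sqrt(322613)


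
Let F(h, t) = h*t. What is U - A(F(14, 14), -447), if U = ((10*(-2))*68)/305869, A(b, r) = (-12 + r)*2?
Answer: 280786382/305869 ≈ 918.00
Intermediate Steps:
A(b, r) = -24 + 2*r
U = -1360/305869 (U = -20*68*(1/305869) = -1360*1/305869 = -1360/305869 ≈ -0.0044464)
U - A(F(14, 14), -447) = -1360/305869 - (-24 + 2*(-447)) = -1360/305869 - (-24 - 894) = -1360/305869 - 1*(-918) = -1360/305869 + 918 = 280786382/305869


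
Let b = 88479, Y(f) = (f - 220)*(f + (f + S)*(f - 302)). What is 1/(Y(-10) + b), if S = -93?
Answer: -1/7300501 ≈ -1.3698e-7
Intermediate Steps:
Y(f) = (-220 + f)*(f + (-302 + f)*(-93 + f)) (Y(f) = (f - 220)*(f + (f - 93)*(f - 302)) = (-220 + f)*(f + (-93 + f)*(-302 + f)) = (-220 + f)*(f + (-302 + f)*(-93 + f)))
1/(Y(-10) + b) = 1/((-6178920 + (-10)**3 - 614*(-10)**2 + 114766*(-10)) + 88479) = 1/((-6178920 - 1000 - 614*100 - 1147660) + 88479) = 1/((-6178920 - 1000 - 61400 - 1147660) + 88479) = 1/(-7388980 + 88479) = 1/(-7300501) = -1/7300501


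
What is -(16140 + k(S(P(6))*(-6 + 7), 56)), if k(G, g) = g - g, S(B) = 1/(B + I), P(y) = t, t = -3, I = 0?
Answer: -16140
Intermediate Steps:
P(y) = -3
S(B) = 1/B (S(B) = 1/(B + 0) = 1/B)
k(G, g) = 0
-(16140 + k(S(P(6))*(-6 + 7), 56)) = -(16140 + 0) = -1*16140 = -16140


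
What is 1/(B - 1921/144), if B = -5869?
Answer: -144/847057 ≈ -0.00017000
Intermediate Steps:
1/(B - 1921/144) = 1/(-5869 - 1921/144) = 1/(-847057/144) = -144/847057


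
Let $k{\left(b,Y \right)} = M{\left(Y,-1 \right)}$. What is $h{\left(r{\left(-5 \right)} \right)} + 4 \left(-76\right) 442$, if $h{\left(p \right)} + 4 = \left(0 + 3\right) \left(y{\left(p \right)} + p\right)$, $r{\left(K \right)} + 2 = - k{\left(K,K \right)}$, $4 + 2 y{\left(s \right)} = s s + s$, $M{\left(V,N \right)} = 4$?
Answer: $-134351$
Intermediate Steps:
$k{\left(b,Y \right)} = 4$
$y{\left(s \right)} = -2 + \frac{s}{2} + \frac{s^{2}}{2}$ ($y{\left(s \right)} = -2 + \frac{s s + s}{2} = -2 + \frac{s^{2} + s}{2} = -2 + \frac{s + s^{2}}{2} = -2 + \left(\frac{s}{2} + \frac{s^{2}}{2}\right) = -2 + \frac{s}{2} + \frac{s^{2}}{2}$)
$r{\left(K \right)} = -6$ ($r{\left(K \right)} = -2 - 4 = -6$)
$h{\left(p \right)} = -10 + \frac{3 p^{2}}{2} + \frac{9 p}{2}$ ($h{\left(p \right)} = -4 + \left(0 + 3\right) \left(\left(-2 + \frac{p}{2} + \frac{p^{2}}{2}\right) + p\right) = -4 + 3 \left(-2 + \frac{p^{2}}{2} + \frac{3 p}{2}\right) = -4 + \left(-6 + \frac{3 p^{2}}{2} + \frac{9 p}{2}\right) = -10 + \frac{3 p^{2}}{2} + \frac{9 p}{2}$)
$h{\left(r{\left(-5 \right)} \right)} + 4 \left(-76\right) 442 = \left(-10 + \frac{3 \left(-6\right)^{2}}{2} + \frac{9}{2} \left(-6\right)\right) + 4 \left(-76\right) 442 = \left(-10 + \frac{3}{2} \cdot 36 - 27\right) - 134368 = \left(-10 + 54 - 27\right) - 134368 = 17 - 134368 = -134351$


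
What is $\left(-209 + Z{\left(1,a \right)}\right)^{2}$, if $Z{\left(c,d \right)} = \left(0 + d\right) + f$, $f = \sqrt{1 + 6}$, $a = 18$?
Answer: $\left(191 - \sqrt{7}\right)^{2} \approx 35477.0$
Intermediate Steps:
$f = \sqrt{7} \approx 2.6458$
$Z{\left(c,d \right)} = d + \sqrt{7}$ ($Z{\left(c,d \right)} = \left(0 + d\right) + \sqrt{7} = d + \sqrt{7}$)
$\left(-209 + Z{\left(1,a \right)}\right)^{2} = \left(-209 + \left(18 + \sqrt{7}\right)\right)^{2} = \left(-191 + \sqrt{7}\right)^{2}$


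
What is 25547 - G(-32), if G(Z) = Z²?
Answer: 24523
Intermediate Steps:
25547 - G(-32) = 25547 - 1*(-32)² = 25547 - 1*1024 = 25547 - 1024 = 24523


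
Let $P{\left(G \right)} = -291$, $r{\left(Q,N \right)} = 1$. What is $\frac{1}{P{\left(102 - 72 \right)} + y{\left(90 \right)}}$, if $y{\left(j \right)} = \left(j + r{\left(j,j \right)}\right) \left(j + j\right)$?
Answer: $\frac{1}{16089} \approx 6.2154 \cdot 10^{-5}$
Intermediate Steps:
$y{\left(j \right)} = 2 j \left(1 + j\right)$ ($y{\left(j \right)} = \left(j + 1\right) \left(j + j\right) = \left(1 + j\right) 2 j = 2 j \left(1 + j\right)$)
$\frac{1}{P{\left(102 - 72 \right)} + y{\left(90 \right)}} = \frac{1}{-291 + 2 \cdot 90 \left(1 + 90\right)} = \frac{1}{-291 + 2 \cdot 90 \cdot 91} = \frac{1}{-291 + 16380} = \frac{1}{16089}$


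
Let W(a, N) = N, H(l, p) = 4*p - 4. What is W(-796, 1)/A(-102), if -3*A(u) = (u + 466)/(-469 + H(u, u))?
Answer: 2643/364 ≈ 7.2610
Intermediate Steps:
H(l, p) = -4 + 4*p
A(u) = -(466 + u)/(3*(-473 + 4*u)) (A(u) = -(u + 466)/(3*(-469 + (-4 + 4*u))) = -(466 + u)/(3*(-473 + 4*u)))
W(-796, 1)/A(-102) = 1/((-466 - 1*(-102))/(3*(-473 + 4*(-102)))) = 1/((-466 + 102)/(3*(-473 - 408))) = 1/((⅓)*(-364)/(-881)) = 1/((⅓)*(-1/881)*(-364)) = 1/(364/2643) = 1*(2643/364) = 2643/364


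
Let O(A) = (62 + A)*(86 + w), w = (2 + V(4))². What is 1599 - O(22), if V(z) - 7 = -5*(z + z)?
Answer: -86349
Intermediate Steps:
V(z) = 7 - 10*z (V(z) = 7 - 5*(z + z) = 7 - 10*z)
w = 961 (w = (2 + (7 - 10*4))² = (2 + (7 - 40))² = (2 - 33)² = (-31)² = 961)
O(A) = 64914 + 1047*A (O(A) = (62 + A)*(86 + 961) = (62 + A)*1047 = 64914 + 1047*A)
1599 - O(22) = 1599 - (64914 + 1047*22) = 1599 - (64914 + 23034) = 1599 - 1*87948 = 1599 - 87948 = -86349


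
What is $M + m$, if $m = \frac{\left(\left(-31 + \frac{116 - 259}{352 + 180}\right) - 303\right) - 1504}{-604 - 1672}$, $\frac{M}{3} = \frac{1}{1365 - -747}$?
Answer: $\frac{43105873}{53276608} \approx 0.8091$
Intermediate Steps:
$M = \frac{1}{704}$ ($M = \frac{3}{1365 - -747} = \frac{3}{1365 + 747} = \frac{3}{2112} = 3 \cdot \frac{1}{2112} = \frac{1}{704} \approx 0.0014205$)
$m = \frac{977959}{1210832}$ ($m = \frac{\left(\left(-31 - \frac{143}{532}\right) - 303\right) - 1504}{-2276} = \left(\left(\left(-31 - \frac{143}{532}\right) - 303\right) - 1504\right) \left(- \frac{1}{2276}\right) = \left(\left(- \frac{16635}{532} - 303\right) - 1504\right) \left(- \frac{1}{2276}\right) = \left(- \frac{177831}{532} - 1504\right) \left(- \frac{1}{2276}\right) = \left(- \frac{977959}{532}\right) \left(- \frac{1}{2276}\right) = \frac{977959}{1210832} \approx 0.80768$)
$M + m = \frac{1}{704} + \frac{977959}{1210832} = \frac{43105873}{53276608}$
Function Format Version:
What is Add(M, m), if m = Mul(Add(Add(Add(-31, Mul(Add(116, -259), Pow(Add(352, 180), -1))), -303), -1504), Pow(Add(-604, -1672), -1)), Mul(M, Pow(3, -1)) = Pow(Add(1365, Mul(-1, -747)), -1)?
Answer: Rational(43105873, 53276608) ≈ 0.80910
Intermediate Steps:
M = Rational(1, 704) (M = Mul(3, Pow(Add(1365, Mul(-1, -747)), -1)) = Mul(3, Pow(Add(1365, 747), -1)) = Mul(3, Pow(2112, -1)) = Mul(3, Rational(1, 2112)) = Rational(1, 704) ≈ 0.0014205)
m = Rational(977959, 1210832) (m = Mul(Add(Add(Add(-31, Mul(-143, Pow(532, -1))), -303), -1504), Pow(-2276, -1)) = Mul(Add(Add(Add(-31, Mul(-143, Rational(1, 532))), -303), -1504), Rational(-1, 2276)) = Mul(Add(Add(Add(-31, Rational(-143, 532)), -303), -1504), Rational(-1, 2276)) = Mul(Add(Add(Rational(-16635, 532), -303), -1504), Rational(-1, 2276)) = Mul(Add(Rational(-177831, 532), -1504), Rational(-1, 2276)) = Mul(Rational(-977959, 532), Rational(-1, 2276)) = Rational(977959, 1210832) ≈ 0.80768)
Add(M, m) = Add(Rational(1, 704), Rational(977959, 1210832)) = Rational(43105873, 53276608)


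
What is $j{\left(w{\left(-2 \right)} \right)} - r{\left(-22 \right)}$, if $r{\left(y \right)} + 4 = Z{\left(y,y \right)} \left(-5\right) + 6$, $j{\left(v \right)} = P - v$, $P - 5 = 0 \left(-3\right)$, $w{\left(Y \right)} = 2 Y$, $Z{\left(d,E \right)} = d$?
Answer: $-103$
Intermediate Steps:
$P = 5$ ($P = 5 + 0 \left(-3\right) = 5 + 0 = 5$)
$j{\left(v \right)} = 5 - v$
$r{\left(y \right)} = 2 - 5 y$ ($r{\left(y \right)} = -4 + \left(y \left(-5\right) + 6\right) = -4 - \left(-6 + 5 y\right) = 2 - 5 y$)
$j{\left(w{\left(-2 \right)} \right)} - r{\left(-22 \right)} = \left(5 - 2 \left(-2\right)\right) - \left(2 - -110\right) = \left(5 - -4\right) - \left(2 + 110\right) = \left(5 + 4\right) - 112 = 9 - 112 = -103$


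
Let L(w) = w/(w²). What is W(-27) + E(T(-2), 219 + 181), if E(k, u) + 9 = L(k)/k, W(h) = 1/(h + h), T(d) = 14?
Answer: -47699/5292 ≈ -9.0134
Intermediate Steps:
L(w) = 1/w (L(w) = w/w² = 1/w)
W(h) = 1/(2*h)
E(k, u) = -9 + k⁻² (E(k, u) = -9 + 1/(k*k) = -9 + k⁻²)
W(-27) + E(T(-2), 219 + 181) = (½)/(-27) + (-9 + 14⁻²) = (½)*(-1/27) + (-9 + 1/196) = -1/54 - 1763/196 = -47699/5292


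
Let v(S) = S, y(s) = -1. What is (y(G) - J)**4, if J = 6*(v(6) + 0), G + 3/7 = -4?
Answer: 1874161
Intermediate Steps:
G = -31/7 (G = -3/7 - 4 = -31/7 ≈ -4.4286)
J = 36 (J = 6*(6 + 0) = 6*6 = 36)
(y(G) - J)**4 = (-1 - 1*36)**4 = (-1 - 36)**4 = (-37)**4 = 1874161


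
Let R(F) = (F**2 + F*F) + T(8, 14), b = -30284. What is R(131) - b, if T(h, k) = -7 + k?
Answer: 64613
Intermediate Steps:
R(F) = 7 + 2*F**2 (R(F) = (F**2 + F*F) + (-7 + 14) = (F**2 + F**2) + 7 = 2*F**2 + 7 = 7 + 2*F**2)
R(131) - b = (7 + 2*131**2) - 1*(-30284) = (7 + 2*17161) + 30284 = (7 + 34322) + 30284 = 34329 + 30284 = 64613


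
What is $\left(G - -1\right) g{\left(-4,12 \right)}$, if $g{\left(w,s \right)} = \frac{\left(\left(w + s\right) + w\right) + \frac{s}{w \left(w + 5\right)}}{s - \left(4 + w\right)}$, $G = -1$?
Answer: $0$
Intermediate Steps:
$g{\left(w,s \right)} = \frac{s + 2 w + \frac{s}{w \left(5 + w\right)}}{-4 + s - w}$ ($g{\left(w,s \right)} = \frac{\left(\left(s + w\right) + w\right) + \frac{s}{w \left(5 + w\right)}}{-4 + s - w} = \frac{\left(s + 2 w\right) + s \frac{1}{w \left(5 + w\right)}}{-4 + s - w} = \frac{\left(s + 2 w\right) + \frac{s}{w \left(5 + w\right)}}{-4 + s - w} = \frac{s + 2 w + \frac{s}{w \left(5 + w\right)}}{-4 + s - w}$)
$\left(G - -1\right) g{\left(-4,12 \right)} = \left(-1 - -1\right) \frac{12 + 2 \left(-4\right)^{3} + 10 \left(-4\right)^{2} + 12 \left(-4\right)^{2} + 5 \cdot 12 \left(-4\right)}{\left(-4\right) \left(-20 - \left(-4\right)^{2} - -36 + 5 \cdot 12 + 12 \left(-4\right)\right)} = \left(-1 + 1\right) \left(- \frac{12 + 2 \left(-64\right) + 10 \cdot 16 + 12 \cdot 16 - 240}{4 \left(-20 - 16 + 36 + 60 - 48\right)}\right) = 0 \left(- \frac{12 - 128 + 160 + 192 - 240}{4 \left(-20 - 16 + 36 + 60 - 48\right)}\right) = 0 \left(\left(- \frac{1}{4}\right) \frac{1}{12} \left(-4\right)\right) = 0 \cdot \frac{1}{12} = 0$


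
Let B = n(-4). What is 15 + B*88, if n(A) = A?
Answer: -337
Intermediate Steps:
B = -4
15 + B*88 = 15 - 4*88 = 15 - 352 = -337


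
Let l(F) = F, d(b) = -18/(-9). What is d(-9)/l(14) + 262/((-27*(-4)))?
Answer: 971/378 ≈ 2.5688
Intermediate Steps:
d(b) = 2 (d(b) = -18*(-⅑) = 2)
d(-9)/l(14) + 262/((-27*(-4))) = 2/14 + 262/((-27*(-4))) = 2*(1/14) + 262/108 = ⅐ + 262*(1/108) = ⅐ + 131/54 = 971/378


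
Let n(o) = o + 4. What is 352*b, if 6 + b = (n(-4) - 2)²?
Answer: -704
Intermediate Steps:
n(o) = 4 + o
b = -2 (b = -6 + ((4 - 4) - 2)² = -6 + (0 - 2)² = -6 + (-2)² = -6 + 4 = -2)
352*b = 352*(-2) = -704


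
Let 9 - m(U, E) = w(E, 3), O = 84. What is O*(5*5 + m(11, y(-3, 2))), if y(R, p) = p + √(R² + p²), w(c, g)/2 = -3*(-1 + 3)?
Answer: 3864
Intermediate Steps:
w(c, g) = -12 (w(c, g) = 2*(-3*(-1 + 3)) = 2*(-3*2) = 2*(-6) = -12)
m(U, E) = 21 (m(U, E) = 9 - 1*(-12) = 9 + 12 = 21)
O*(5*5 + m(11, y(-3, 2))) = 84*(5*5 + 21) = 84*(25 + 21) = 84*46 = 3864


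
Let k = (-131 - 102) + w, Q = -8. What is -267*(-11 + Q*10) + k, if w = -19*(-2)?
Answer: 24102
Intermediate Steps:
w = 38
k = -195 (k = (-131 - 102) + 38 = -233 + 38 = -195)
-267*(-11 + Q*10) + k = -267*(-11 - 8*10) - 195 = -267*(-11 - 80) - 195 = -267*(-91) - 195 = 24297 - 195 = 24102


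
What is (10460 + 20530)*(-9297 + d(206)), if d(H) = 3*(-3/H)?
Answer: -29675884545/103 ≈ -2.8812e+8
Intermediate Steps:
d(H) = -9/H
(10460 + 20530)*(-9297 + d(206)) = (10460 + 20530)*(-9297 - 9/206) = 30990*(-9297 - 9*1/206) = 30990*(-9297 - 9/206) = 30990*(-1915191/206) = -29675884545/103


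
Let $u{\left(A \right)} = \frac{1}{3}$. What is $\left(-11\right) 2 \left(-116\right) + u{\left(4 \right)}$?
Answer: $\frac{7657}{3} \approx 2552.3$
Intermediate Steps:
$u{\left(A \right)} = \frac{1}{3}$
$\left(-11\right) 2 \left(-116\right) + u{\left(4 \right)} = \left(-11\right) 2 \left(-116\right) + \frac{1}{3} = \left(-22\right) \left(-116\right) + \frac{1}{3} = 2552 + \frac{1}{3} = \frac{7657}{3}$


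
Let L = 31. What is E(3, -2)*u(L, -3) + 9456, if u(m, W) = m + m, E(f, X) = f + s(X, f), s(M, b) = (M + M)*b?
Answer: 8898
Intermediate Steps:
s(M, b) = 2*M*b (s(M, b) = (2*M)*b = 2*M*b)
E(f, X) = f + 2*X*f
u(m, W) = 2*m
E(3, -2)*u(L, -3) + 9456 = (3*(1 + 2*(-2)))*(2*31) + 9456 = (3*(1 - 4))*62 + 9456 = (3*(-3))*62 + 9456 = -9*62 + 9456 = -558 + 9456 = 8898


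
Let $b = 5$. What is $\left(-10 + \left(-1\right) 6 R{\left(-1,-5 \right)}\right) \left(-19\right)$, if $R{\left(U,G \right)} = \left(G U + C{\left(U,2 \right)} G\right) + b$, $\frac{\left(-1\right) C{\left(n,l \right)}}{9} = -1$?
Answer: $-3800$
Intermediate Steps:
$C{\left(n,l \right)} = 9$ ($C{\left(n,l \right)} = \left(-9\right) \left(-1\right) = 9$)
$R{\left(U,G \right)} = 5 + 9 G + G U$ ($R{\left(U,G \right)} = \left(G U + 9 G\right) + 5 = \left(9 G + G U\right) + 5 = 5 + 9 G + G U$)
$\left(-10 + \left(-1\right) 6 R{\left(-1,-5 \right)}\right) \left(-19\right) = \left(-10 + \left(-1\right) 6 \left(5 + 9 \left(-5\right) - -5\right)\right) \left(-19\right) = \left(-10 - 6 \left(5 - 45 + 5\right)\right) \left(-19\right) = \left(-10 - -210\right) \left(-19\right) = \left(-10 + 210\right) \left(-19\right) = 200 \left(-19\right) = -3800$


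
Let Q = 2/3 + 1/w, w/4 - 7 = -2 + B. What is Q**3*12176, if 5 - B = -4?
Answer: 1157385875/296352 ≈ 3905.4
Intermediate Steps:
B = 9 (B = 5 - 1*(-4) = 5 + 4 = 9)
w = 56 (w = 28 + 4*(-2 + 9) = 28 + 4*7 = 28 + 28 = 56)
Q = 115/168 (Q = 2/3 + 1/56 = 115/168 ≈ 0.68452)
Q**3*12176 = (115/168)**3*12176 = (1520875/4741632)*12176 = 1157385875/296352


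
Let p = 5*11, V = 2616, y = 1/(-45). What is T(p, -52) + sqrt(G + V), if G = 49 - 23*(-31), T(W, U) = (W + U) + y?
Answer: 134/45 + sqrt(3378) ≈ 61.098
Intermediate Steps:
y = -1/45 ≈ -0.022222
p = 55
T(W, U) = -1/45 + U + W (T(W, U) = (W + U) - 1/45 = (U + W) - 1/45 = -1/45 + U + W)
G = 762 (G = 49 + 713 = 762)
T(p, -52) + sqrt(G + V) = (-1/45 - 52 + 55) + sqrt(762 + 2616) = 134/45 + sqrt(3378)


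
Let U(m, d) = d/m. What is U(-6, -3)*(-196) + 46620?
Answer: 46522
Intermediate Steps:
U(-6, -3)*(-196) + 46620 = -3/(-6)*(-196) + 46620 = -3*(-⅙)*(-196) + 46620 = (½)*(-196) + 46620 = -98 + 46620 = 46522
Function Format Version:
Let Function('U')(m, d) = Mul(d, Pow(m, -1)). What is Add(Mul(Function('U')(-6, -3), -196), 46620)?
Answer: 46522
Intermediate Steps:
Add(Mul(Function('U')(-6, -3), -196), 46620) = Add(Mul(Mul(-3, Pow(-6, -1)), -196), 46620) = Add(Mul(Mul(-3, Rational(-1, 6)), -196), 46620) = Add(Mul(Rational(1, 2), -196), 46620) = Add(-98, 46620) = 46522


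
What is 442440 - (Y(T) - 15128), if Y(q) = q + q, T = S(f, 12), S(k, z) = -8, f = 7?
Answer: 457584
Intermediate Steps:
T = -8
Y(q) = 2*q
442440 - (Y(T) - 15128) = 442440 - (2*(-8) - 15128) = 442440 - (-16 - 15128) = 442440 - 1*(-15144) = 442440 + 15144 = 457584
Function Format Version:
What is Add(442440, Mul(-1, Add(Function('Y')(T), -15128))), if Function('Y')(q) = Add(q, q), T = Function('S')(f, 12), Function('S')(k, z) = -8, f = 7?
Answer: 457584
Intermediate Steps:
T = -8
Function('Y')(q) = Mul(2, q)
Add(442440, Mul(-1, Add(Function('Y')(T), -15128))) = Add(442440, Mul(-1, Add(Mul(2, -8), -15128))) = Add(442440, Mul(-1, Add(-16, -15128))) = Add(442440, Mul(-1, -15144)) = Add(442440, 15144) = 457584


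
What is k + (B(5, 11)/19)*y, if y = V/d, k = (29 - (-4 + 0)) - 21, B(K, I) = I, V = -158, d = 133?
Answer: 28586/2527 ≈ 11.312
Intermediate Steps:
k = 12 (k = (29 - 1*(-4)) - 21 = (29 + 4) - 21 = 33 - 21 = 12)
y = -158/133 ≈ -1.1880
k + (B(5, 11)/19)*y = 12 + (11/19)*(-158/133) = 12 - 1738/2527 = 28586/2527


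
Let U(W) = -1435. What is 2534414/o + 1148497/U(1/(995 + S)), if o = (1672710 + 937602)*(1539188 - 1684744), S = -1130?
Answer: -31169107387839691/38944523780880 ≈ -800.35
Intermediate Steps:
o = -379946573472 (o = 2610312*(-145556) = -379946573472)
2534414/o + 1148497/U(1/(995 + S)) = 2534414/(-379946573472) + 1148497/(-1435) = 2534414*(-1/379946573472) + 1148497*(-1/1435) = -1267207/189973286736 - 164071/205 = -31169107387839691/38944523780880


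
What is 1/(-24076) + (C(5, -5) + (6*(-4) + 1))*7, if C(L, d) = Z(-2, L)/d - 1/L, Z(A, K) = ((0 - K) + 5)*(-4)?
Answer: -19549717/120380 ≈ -162.40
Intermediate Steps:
Z(A, K) = -20 + 4*K (Z(A, K) = (-K + 5)*(-4) = (5 - K)*(-4) = -20 + 4*K)
C(L, d) = -1/L + (-20 + 4*L)/d (C(L, d) = (-20 + 4*L)/d - 1/L = -1/L + (-20 + 4*L)/d)
1/(-24076) + (C(5, -5) + (6*(-4) + 1))*7 = 1/(-24076) + ((-1*(-5) + 4*5*(-5 + 5))/(5*(-5)) + (6*(-4) + 1))*7 = -1/24076 + ((1/5)*(-1/5)*(5 + 4*5*0) + (-24 + 1))*7 = -1/24076 + ((1/5)*(-1/5)*(5 + 0) - 23)*7 = -1/24076 + ((1/5)*(-1/5)*5 - 23)*7 = -1/24076 + (-1/5 - 23)*7 = -1/24076 - 116/5*7 = -1/24076 - 812/5 = -19549717/120380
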